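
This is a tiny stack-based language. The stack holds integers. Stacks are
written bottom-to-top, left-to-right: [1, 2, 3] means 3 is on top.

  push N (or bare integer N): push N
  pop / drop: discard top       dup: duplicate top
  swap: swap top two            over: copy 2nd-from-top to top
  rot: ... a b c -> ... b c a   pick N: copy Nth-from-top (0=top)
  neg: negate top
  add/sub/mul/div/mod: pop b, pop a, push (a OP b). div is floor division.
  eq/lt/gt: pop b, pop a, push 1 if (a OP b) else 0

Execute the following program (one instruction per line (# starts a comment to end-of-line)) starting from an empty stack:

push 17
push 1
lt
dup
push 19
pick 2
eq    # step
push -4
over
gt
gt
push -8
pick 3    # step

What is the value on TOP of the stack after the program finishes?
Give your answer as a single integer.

Answer: 0

Derivation:
After 'push 17': [17]
After 'push 1': [17, 1]
After 'lt': [0]
After 'dup': [0, 0]
After 'push 19': [0, 0, 19]
After 'pick 2': [0, 0, 19, 0]
After 'eq': [0, 0, 0]
After 'push -4': [0, 0, 0, -4]
After 'over': [0, 0, 0, -4, 0]
After 'gt': [0, 0, 0, 0]
After 'gt': [0, 0, 0]
After 'push -8': [0, 0, 0, -8]
After 'pick 3': [0, 0, 0, -8, 0]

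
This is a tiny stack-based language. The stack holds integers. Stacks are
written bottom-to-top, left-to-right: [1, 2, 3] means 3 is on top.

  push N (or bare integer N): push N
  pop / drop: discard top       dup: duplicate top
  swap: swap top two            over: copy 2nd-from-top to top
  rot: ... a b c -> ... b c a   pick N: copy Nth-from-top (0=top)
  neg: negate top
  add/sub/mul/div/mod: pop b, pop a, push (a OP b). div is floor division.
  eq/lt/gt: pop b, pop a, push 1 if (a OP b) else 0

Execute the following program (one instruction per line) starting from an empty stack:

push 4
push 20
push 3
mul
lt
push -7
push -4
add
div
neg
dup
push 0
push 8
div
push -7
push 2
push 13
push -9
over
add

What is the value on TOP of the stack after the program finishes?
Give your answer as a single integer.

Answer: 4

Derivation:
After 'push 4': [4]
After 'push 20': [4, 20]
After 'push 3': [4, 20, 3]
After 'mul': [4, 60]
After 'lt': [1]
After 'push -7': [1, -7]
After 'push -4': [1, -7, -4]
After 'add': [1, -11]
After 'div': [-1]
After 'neg': [1]
After 'dup': [1, 1]
After 'push 0': [1, 1, 0]
After 'push 8': [1, 1, 0, 8]
After 'div': [1, 1, 0]
After 'push -7': [1, 1, 0, -7]
After 'push 2': [1, 1, 0, -7, 2]
After 'push 13': [1, 1, 0, -7, 2, 13]
After 'push -9': [1, 1, 0, -7, 2, 13, -9]
After 'over': [1, 1, 0, -7, 2, 13, -9, 13]
After 'add': [1, 1, 0, -7, 2, 13, 4]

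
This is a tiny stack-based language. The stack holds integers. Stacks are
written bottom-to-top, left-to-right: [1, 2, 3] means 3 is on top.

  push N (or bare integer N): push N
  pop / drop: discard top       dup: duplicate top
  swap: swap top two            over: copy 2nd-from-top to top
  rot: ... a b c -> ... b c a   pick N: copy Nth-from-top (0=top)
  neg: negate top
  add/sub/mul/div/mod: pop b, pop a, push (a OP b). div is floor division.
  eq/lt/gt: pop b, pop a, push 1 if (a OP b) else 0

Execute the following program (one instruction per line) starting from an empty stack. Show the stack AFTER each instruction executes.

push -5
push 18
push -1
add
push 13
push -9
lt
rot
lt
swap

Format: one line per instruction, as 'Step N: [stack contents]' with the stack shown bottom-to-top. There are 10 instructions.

Step 1: [-5]
Step 2: [-5, 18]
Step 3: [-5, 18, -1]
Step 4: [-5, 17]
Step 5: [-5, 17, 13]
Step 6: [-5, 17, 13, -9]
Step 7: [-5, 17, 0]
Step 8: [17, 0, -5]
Step 9: [17, 0]
Step 10: [0, 17]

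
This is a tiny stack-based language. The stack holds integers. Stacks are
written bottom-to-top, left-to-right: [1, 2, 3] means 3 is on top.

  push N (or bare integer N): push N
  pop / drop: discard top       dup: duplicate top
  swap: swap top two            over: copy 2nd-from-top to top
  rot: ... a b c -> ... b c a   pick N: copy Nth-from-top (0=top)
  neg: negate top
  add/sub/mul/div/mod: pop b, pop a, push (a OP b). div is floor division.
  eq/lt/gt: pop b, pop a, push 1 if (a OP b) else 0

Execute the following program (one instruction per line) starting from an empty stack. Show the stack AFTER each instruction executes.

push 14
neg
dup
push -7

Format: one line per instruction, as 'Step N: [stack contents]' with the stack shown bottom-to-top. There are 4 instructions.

Step 1: [14]
Step 2: [-14]
Step 3: [-14, -14]
Step 4: [-14, -14, -7]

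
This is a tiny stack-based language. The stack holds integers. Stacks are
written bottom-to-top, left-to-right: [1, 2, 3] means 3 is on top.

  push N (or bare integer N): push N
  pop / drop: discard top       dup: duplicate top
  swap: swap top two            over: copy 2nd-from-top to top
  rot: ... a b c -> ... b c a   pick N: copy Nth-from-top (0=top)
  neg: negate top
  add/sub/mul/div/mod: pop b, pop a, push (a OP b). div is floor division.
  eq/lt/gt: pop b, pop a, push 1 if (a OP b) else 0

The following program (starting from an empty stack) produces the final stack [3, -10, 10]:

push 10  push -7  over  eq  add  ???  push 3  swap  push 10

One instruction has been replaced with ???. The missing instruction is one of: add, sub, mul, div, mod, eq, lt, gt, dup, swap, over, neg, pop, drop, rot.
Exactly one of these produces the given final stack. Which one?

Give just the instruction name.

Answer: neg

Derivation:
Stack before ???: [10]
Stack after ???:  [-10]
The instruction that transforms [10] -> [-10] is: neg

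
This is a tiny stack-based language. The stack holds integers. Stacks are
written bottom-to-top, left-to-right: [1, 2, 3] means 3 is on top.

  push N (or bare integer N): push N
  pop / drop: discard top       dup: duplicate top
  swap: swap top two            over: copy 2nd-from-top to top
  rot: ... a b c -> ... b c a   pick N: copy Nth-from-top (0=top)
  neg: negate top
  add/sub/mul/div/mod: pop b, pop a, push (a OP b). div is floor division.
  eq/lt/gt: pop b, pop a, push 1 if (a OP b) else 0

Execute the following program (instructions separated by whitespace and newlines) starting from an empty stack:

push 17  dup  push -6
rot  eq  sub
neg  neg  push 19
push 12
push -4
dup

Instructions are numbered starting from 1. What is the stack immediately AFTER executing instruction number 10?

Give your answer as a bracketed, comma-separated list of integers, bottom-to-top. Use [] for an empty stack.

Step 1 ('push 17'): [17]
Step 2 ('dup'): [17, 17]
Step 3 ('push -6'): [17, 17, -6]
Step 4 ('rot'): [17, -6, 17]
Step 5 ('eq'): [17, 0]
Step 6 ('sub'): [17]
Step 7 ('neg'): [-17]
Step 8 ('neg'): [17]
Step 9 ('push 19'): [17, 19]
Step 10 ('push 12'): [17, 19, 12]

Answer: [17, 19, 12]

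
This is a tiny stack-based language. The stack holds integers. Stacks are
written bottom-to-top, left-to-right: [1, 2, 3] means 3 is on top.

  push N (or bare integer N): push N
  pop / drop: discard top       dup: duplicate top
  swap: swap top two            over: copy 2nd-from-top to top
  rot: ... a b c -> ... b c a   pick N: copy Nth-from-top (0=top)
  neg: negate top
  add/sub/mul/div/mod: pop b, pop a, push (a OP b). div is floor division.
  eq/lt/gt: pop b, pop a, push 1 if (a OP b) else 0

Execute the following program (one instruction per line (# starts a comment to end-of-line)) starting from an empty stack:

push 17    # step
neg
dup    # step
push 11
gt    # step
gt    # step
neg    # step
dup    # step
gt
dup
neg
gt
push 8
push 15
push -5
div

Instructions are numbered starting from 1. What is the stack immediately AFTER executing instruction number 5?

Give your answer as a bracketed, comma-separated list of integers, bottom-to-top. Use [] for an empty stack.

Answer: [-17, 0]

Derivation:
Step 1 ('push 17'): [17]
Step 2 ('neg'): [-17]
Step 3 ('dup'): [-17, -17]
Step 4 ('push 11'): [-17, -17, 11]
Step 5 ('gt'): [-17, 0]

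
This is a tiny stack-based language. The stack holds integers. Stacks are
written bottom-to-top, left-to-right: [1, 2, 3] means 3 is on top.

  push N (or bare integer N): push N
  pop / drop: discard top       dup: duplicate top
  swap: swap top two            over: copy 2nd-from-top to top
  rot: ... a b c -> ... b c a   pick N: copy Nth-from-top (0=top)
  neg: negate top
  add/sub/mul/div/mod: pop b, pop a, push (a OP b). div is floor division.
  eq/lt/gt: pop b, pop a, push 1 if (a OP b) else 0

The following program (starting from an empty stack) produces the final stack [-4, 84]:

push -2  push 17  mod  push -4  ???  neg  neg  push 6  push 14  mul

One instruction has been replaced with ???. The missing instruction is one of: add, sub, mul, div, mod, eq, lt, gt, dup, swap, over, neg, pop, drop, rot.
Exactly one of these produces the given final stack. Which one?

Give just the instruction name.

Answer: div

Derivation:
Stack before ???: [15, -4]
Stack after ???:  [-4]
The instruction that transforms [15, -4] -> [-4] is: div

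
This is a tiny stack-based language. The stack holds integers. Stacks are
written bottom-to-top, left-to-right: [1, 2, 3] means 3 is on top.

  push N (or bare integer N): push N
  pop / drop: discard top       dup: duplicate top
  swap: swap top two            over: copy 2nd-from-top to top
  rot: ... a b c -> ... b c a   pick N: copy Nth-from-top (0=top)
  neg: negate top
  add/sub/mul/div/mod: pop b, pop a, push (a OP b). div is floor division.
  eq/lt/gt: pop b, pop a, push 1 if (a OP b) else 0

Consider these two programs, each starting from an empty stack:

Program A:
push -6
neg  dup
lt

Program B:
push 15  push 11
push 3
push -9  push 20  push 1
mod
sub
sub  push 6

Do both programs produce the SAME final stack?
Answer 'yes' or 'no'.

Program A trace:
  After 'push -6': [-6]
  After 'neg': [6]
  After 'dup': [6, 6]
  After 'lt': [0]
Program A final stack: [0]

Program B trace:
  After 'push 15': [15]
  After 'push 11': [15, 11]
  After 'push 3': [15, 11, 3]
  After 'push -9': [15, 11, 3, -9]
  After 'push 20': [15, 11, 3, -9, 20]
  After 'push 1': [15, 11, 3, -9, 20, 1]
  After 'mod': [15, 11, 3, -9, 0]
  After 'sub': [15, 11, 3, -9]
  After 'sub': [15, 11, 12]
  After 'push 6': [15, 11, 12, 6]
Program B final stack: [15, 11, 12, 6]
Same: no

Answer: no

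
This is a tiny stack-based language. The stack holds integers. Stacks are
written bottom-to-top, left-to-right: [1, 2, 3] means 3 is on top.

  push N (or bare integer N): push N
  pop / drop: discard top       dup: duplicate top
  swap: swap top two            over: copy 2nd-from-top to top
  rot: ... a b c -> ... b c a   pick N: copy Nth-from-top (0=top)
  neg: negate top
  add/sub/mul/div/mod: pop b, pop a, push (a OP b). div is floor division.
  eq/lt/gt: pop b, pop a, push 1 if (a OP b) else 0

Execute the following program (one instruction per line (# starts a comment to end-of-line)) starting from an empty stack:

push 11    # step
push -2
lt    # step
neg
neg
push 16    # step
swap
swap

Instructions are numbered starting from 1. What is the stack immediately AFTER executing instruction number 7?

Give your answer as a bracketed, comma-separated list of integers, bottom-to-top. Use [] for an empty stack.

Answer: [16, 0]

Derivation:
Step 1 ('push 11'): [11]
Step 2 ('push -2'): [11, -2]
Step 3 ('lt'): [0]
Step 4 ('neg'): [0]
Step 5 ('neg'): [0]
Step 6 ('push 16'): [0, 16]
Step 7 ('swap'): [16, 0]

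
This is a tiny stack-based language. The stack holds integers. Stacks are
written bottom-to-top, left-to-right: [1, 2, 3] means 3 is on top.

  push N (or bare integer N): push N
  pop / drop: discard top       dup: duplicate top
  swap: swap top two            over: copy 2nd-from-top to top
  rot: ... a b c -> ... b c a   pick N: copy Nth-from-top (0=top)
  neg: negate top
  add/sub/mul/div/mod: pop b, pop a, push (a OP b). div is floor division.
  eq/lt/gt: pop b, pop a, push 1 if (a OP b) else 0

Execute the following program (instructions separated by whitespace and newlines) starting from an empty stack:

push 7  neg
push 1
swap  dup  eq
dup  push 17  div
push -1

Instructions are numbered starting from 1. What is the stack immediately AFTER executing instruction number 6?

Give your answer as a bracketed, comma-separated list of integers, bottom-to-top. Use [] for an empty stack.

Answer: [1, 1]

Derivation:
Step 1 ('push 7'): [7]
Step 2 ('neg'): [-7]
Step 3 ('push 1'): [-7, 1]
Step 4 ('swap'): [1, -7]
Step 5 ('dup'): [1, -7, -7]
Step 6 ('eq'): [1, 1]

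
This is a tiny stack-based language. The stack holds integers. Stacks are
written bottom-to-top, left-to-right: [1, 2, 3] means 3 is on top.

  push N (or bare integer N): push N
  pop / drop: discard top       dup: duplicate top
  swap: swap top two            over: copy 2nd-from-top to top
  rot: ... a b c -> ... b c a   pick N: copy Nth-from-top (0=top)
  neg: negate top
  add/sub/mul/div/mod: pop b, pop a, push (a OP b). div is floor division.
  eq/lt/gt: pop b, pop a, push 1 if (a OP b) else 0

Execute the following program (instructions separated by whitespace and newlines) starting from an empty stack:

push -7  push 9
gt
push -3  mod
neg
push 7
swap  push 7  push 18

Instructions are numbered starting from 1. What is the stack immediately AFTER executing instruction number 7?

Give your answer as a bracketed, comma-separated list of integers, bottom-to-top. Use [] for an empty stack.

Answer: [0, 7]

Derivation:
Step 1 ('push -7'): [-7]
Step 2 ('push 9'): [-7, 9]
Step 3 ('gt'): [0]
Step 4 ('push -3'): [0, -3]
Step 5 ('mod'): [0]
Step 6 ('neg'): [0]
Step 7 ('push 7'): [0, 7]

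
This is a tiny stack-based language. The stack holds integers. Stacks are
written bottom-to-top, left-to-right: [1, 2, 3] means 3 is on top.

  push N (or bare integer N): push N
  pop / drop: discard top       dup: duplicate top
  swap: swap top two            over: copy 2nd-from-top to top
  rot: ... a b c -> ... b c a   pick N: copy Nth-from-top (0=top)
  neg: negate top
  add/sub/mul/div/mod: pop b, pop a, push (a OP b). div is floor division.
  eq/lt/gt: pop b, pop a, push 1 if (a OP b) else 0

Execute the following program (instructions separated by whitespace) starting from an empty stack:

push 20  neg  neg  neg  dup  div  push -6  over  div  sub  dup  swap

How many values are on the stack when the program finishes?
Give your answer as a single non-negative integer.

After 'push 20': stack = [20] (depth 1)
After 'neg': stack = [-20] (depth 1)
After 'neg': stack = [20] (depth 1)
After 'neg': stack = [-20] (depth 1)
After 'dup': stack = [-20, -20] (depth 2)
After 'div': stack = [1] (depth 1)
After 'push -6': stack = [1, -6] (depth 2)
After 'over': stack = [1, -6, 1] (depth 3)
After 'div': stack = [1, -6] (depth 2)
After 'sub': stack = [7] (depth 1)
After 'dup': stack = [7, 7] (depth 2)
After 'swap': stack = [7, 7] (depth 2)

Answer: 2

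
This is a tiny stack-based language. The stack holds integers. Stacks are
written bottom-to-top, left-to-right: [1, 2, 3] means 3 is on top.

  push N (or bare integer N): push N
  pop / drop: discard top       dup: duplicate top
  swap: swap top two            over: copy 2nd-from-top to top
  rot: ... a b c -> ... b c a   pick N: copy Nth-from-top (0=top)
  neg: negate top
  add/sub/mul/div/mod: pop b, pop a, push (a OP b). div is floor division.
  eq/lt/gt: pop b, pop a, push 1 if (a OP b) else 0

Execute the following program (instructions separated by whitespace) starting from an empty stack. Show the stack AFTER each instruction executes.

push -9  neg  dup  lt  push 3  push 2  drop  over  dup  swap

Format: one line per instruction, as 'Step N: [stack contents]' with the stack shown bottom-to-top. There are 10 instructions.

Step 1: [-9]
Step 2: [9]
Step 3: [9, 9]
Step 4: [0]
Step 5: [0, 3]
Step 6: [0, 3, 2]
Step 7: [0, 3]
Step 8: [0, 3, 0]
Step 9: [0, 3, 0, 0]
Step 10: [0, 3, 0, 0]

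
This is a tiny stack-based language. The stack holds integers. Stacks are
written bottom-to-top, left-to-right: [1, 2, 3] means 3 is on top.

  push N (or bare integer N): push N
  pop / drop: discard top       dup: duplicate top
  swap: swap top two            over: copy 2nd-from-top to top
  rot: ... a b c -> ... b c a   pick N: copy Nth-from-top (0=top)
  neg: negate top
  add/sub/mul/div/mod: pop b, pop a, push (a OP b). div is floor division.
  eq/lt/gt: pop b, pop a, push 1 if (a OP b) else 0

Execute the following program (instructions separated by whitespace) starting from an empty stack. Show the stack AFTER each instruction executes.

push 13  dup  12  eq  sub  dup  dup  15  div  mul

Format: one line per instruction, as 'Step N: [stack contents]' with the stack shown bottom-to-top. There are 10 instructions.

Step 1: [13]
Step 2: [13, 13]
Step 3: [13, 13, 12]
Step 4: [13, 0]
Step 5: [13]
Step 6: [13, 13]
Step 7: [13, 13, 13]
Step 8: [13, 13, 13, 15]
Step 9: [13, 13, 0]
Step 10: [13, 0]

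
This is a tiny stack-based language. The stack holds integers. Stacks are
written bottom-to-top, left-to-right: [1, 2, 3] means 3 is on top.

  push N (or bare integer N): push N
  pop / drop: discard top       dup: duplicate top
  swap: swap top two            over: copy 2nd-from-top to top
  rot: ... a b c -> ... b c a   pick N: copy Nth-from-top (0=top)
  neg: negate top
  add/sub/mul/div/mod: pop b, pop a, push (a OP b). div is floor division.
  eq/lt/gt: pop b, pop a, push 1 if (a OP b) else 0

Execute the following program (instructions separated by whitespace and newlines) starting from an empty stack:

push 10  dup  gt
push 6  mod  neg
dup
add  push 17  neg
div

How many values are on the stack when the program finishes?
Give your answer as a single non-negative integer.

Answer: 1

Derivation:
After 'push 10': stack = [10] (depth 1)
After 'dup': stack = [10, 10] (depth 2)
After 'gt': stack = [0] (depth 1)
After 'push 6': stack = [0, 6] (depth 2)
After 'mod': stack = [0] (depth 1)
After 'neg': stack = [0] (depth 1)
After 'dup': stack = [0, 0] (depth 2)
After 'add': stack = [0] (depth 1)
After 'push 17': stack = [0, 17] (depth 2)
After 'neg': stack = [0, -17] (depth 2)
After 'div': stack = [0] (depth 1)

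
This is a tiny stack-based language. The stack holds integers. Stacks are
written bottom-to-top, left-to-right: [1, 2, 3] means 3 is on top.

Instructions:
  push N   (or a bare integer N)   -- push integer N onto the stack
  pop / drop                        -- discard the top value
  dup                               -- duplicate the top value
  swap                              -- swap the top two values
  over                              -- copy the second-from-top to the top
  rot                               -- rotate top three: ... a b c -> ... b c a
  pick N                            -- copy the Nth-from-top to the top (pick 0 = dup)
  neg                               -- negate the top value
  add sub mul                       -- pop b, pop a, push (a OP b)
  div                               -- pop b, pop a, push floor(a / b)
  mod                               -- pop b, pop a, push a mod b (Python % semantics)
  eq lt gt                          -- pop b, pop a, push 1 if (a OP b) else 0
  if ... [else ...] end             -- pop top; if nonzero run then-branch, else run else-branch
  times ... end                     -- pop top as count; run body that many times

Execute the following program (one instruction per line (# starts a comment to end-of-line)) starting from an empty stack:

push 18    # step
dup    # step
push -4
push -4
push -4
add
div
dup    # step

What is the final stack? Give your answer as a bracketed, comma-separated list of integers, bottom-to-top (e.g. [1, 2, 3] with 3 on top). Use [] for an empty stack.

After 'push 18': [18]
After 'dup': [18, 18]
After 'push -4': [18, 18, -4]
After 'push -4': [18, 18, -4, -4]
After 'push -4': [18, 18, -4, -4, -4]
After 'add': [18, 18, -4, -8]
After 'div': [18, 18, 0]
After 'dup': [18, 18, 0, 0]

Answer: [18, 18, 0, 0]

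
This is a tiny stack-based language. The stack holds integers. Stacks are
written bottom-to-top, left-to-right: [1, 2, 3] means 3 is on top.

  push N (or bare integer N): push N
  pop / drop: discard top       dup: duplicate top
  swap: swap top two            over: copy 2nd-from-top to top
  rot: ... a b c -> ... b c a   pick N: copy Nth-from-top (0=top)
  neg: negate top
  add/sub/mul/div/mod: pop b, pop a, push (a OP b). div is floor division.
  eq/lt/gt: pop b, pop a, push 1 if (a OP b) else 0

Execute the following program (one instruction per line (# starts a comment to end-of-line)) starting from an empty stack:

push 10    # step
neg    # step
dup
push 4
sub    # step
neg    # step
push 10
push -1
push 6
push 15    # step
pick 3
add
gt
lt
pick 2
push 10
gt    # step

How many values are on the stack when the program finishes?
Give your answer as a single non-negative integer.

After 'push 10': stack = [10] (depth 1)
After 'neg': stack = [-10] (depth 1)
After 'dup': stack = [-10, -10] (depth 2)
After 'push 4': stack = [-10, -10, 4] (depth 3)
After 'sub': stack = [-10, -14] (depth 2)
After 'neg': stack = [-10, 14] (depth 2)
After 'push 10': stack = [-10, 14, 10] (depth 3)
After 'push -1': stack = [-10, 14, 10, -1] (depth 4)
After 'push 6': stack = [-10, 14, 10, -1, 6] (depth 5)
After 'push 15': stack = [-10, 14, 10, -1, 6, 15] (depth 6)
After 'pick 3': stack = [-10, 14, 10, -1, 6, 15, 10] (depth 7)
After 'add': stack = [-10, 14, 10, -1, 6, 25] (depth 6)
After 'gt': stack = [-10, 14, 10, -1, 0] (depth 5)
After 'lt': stack = [-10, 14, 10, 1] (depth 4)
After 'pick 2': stack = [-10, 14, 10, 1, 14] (depth 5)
After 'push 10': stack = [-10, 14, 10, 1, 14, 10] (depth 6)
After 'gt': stack = [-10, 14, 10, 1, 1] (depth 5)

Answer: 5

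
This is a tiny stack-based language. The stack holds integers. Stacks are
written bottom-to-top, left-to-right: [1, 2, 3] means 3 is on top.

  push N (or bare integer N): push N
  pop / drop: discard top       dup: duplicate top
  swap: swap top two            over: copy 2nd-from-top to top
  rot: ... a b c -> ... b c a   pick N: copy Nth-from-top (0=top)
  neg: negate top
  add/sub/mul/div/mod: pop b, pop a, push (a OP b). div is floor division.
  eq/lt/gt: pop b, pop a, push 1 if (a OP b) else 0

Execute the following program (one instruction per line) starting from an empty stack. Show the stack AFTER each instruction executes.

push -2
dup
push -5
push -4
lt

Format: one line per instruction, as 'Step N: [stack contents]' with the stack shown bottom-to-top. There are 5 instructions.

Step 1: [-2]
Step 2: [-2, -2]
Step 3: [-2, -2, -5]
Step 4: [-2, -2, -5, -4]
Step 5: [-2, -2, 1]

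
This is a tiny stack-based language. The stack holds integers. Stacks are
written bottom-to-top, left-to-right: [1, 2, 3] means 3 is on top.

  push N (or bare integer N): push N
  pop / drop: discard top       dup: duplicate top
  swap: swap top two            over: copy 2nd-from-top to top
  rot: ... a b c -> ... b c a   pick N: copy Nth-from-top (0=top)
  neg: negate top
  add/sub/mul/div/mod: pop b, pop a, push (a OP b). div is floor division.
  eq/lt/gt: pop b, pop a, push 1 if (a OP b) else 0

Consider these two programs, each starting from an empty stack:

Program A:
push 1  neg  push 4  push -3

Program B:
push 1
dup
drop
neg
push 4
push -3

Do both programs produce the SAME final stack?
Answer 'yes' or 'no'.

Answer: yes

Derivation:
Program A trace:
  After 'push 1': [1]
  After 'neg': [-1]
  After 'push 4': [-1, 4]
  After 'push -3': [-1, 4, -3]
Program A final stack: [-1, 4, -3]

Program B trace:
  After 'push 1': [1]
  After 'dup': [1, 1]
  After 'drop': [1]
  After 'neg': [-1]
  After 'push 4': [-1, 4]
  After 'push -3': [-1, 4, -3]
Program B final stack: [-1, 4, -3]
Same: yes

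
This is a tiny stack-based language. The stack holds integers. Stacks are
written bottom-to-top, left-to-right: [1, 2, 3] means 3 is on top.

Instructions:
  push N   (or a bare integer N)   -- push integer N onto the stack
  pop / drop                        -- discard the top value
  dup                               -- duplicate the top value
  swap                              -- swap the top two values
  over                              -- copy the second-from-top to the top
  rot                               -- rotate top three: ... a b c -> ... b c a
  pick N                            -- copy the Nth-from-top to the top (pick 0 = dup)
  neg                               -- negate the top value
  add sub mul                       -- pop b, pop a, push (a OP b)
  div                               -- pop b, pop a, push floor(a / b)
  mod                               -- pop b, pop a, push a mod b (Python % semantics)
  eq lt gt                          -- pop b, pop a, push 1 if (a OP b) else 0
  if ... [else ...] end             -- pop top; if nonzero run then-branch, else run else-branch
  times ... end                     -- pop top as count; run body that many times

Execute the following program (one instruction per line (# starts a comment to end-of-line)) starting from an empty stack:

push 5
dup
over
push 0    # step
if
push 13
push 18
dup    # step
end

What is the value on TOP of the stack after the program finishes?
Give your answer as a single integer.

After 'push 5': [5]
After 'dup': [5, 5]
After 'over': [5, 5, 5]
After 'push 0': [5, 5, 5, 0]
After 'if': [5, 5, 5]

Answer: 5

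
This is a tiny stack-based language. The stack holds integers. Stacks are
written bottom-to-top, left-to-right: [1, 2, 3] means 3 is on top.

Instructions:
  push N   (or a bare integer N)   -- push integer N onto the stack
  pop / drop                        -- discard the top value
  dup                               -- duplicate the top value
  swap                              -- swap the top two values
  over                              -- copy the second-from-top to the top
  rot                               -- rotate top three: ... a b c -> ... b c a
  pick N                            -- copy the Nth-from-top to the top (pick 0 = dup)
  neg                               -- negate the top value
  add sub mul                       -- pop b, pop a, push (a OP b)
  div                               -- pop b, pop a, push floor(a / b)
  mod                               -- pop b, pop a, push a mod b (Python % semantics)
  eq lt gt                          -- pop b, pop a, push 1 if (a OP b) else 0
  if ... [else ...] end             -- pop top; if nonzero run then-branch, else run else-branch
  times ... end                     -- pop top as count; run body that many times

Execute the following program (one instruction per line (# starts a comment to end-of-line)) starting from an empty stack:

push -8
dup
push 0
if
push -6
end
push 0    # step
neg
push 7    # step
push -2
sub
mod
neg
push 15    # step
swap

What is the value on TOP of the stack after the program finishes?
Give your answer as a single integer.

After 'push -8': [-8]
After 'dup': [-8, -8]
After 'push 0': [-8, -8, 0]
After 'if': [-8, -8]
After 'push 0': [-8, -8, 0]
After 'neg': [-8, -8, 0]
After 'push 7': [-8, -8, 0, 7]
After 'push -2': [-8, -8, 0, 7, -2]
After 'sub': [-8, -8, 0, 9]
After 'mod': [-8, -8, 0]
After 'neg': [-8, -8, 0]
After 'push 15': [-8, -8, 0, 15]
After 'swap': [-8, -8, 15, 0]

Answer: 0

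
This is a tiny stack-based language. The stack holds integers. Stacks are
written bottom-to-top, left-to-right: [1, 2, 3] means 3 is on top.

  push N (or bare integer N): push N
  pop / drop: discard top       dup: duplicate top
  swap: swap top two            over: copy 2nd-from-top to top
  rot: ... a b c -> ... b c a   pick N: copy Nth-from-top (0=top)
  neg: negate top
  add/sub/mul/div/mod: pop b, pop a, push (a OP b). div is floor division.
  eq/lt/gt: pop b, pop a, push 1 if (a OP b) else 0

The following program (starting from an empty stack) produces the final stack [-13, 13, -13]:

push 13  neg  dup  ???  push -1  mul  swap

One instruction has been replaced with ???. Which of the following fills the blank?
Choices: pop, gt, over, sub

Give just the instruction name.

Stack before ???: [-13, -13]
Stack after ???:  [-13, -13, -13]
Checking each choice:
  pop: stack underflow (need 2, have 1)
  gt: stack underflow (need 2, have 1)
  over: MATCH
  sub: stack underflow (need 2, have 1)


Answer: over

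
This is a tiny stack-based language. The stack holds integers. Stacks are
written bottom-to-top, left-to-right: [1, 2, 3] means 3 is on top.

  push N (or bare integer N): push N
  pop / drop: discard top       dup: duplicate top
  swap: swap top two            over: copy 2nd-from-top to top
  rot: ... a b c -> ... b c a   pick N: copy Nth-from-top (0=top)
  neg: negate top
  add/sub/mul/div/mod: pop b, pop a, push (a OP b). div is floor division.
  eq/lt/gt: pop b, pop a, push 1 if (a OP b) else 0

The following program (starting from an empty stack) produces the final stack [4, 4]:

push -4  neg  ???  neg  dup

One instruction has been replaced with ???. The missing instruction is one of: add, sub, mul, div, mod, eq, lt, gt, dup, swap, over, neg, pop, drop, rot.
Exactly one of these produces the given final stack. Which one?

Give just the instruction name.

Answer: neg

Derivation:
Stack before ???: [4]
Stack after ???:  [-4]
The instruction that transforms [4] -> [-4] is: neg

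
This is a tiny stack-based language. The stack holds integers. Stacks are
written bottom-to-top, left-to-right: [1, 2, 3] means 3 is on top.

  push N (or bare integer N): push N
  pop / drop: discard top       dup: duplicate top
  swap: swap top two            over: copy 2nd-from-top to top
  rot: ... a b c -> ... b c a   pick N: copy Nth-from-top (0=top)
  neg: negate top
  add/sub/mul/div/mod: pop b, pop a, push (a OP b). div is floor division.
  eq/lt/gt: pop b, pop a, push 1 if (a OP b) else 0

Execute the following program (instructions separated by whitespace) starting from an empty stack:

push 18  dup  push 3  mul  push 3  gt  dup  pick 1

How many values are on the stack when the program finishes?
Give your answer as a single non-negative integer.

After 'push 18': stack = [18] (depth 1)
After 'dup': stack = [18, 18] (depth 2)
After 'push 3': stack = [18, 18, 3] (depth 3)
After 'mul': stack = [18, 54] (depth 2)
After 'push 3': stack = [18, 54, 3] (depth 3)
After 'gt': stack = [18, 1] (depth 2)
After 'dup': stack = [18, 1, 1] (depth 3)
After 'pick 1': stack = [18, 1, 1, 1] (depth 4)

Answer: 4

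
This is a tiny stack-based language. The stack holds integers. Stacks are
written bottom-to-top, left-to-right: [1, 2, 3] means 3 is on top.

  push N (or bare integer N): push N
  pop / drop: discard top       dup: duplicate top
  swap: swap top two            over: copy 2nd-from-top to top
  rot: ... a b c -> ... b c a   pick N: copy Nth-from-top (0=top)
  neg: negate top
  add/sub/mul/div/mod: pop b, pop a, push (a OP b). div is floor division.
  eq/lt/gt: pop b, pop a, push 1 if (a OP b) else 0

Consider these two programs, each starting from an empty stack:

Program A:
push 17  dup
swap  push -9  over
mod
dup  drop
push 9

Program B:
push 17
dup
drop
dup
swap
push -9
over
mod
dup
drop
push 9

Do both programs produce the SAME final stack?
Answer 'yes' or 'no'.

Program A trace:
  After 'push 17': [17]
  After 'dup': [17, 17]
  After 'swap': [17, 17]
  After 'push -9': [17, 17, -9]
  After 'over': [17, 17, -9, 17]
  After 'mod': [17, 17, 8]
  After 'dup': [17, 17, 8, 8]
  After 'drop': [17, 17, 8]
  After 'push 9': [17, 17, 8, 9]
Program A final stack: [17, 17, 8, 9]

Program B trace:
  After 'push 17': [17]
  After 'dup': [17, 17]
  After 'drop': [17]
  After 'dup': [17, 17]
  After 'swap': [17, 17]
  After 'push -9': [17, 17, -9]
  After 'over': [17, 17, -9, 17]
  After 'mod': [17, 17, 8]
  After 'dup': [17, 17, 8, 8]
  After 'drop': [17, 17, 8]
  After 'push 9': [17, 17, 8, 9]
Program B final stack: [17, 17, 8, 9]
Same: yes

Answer: yes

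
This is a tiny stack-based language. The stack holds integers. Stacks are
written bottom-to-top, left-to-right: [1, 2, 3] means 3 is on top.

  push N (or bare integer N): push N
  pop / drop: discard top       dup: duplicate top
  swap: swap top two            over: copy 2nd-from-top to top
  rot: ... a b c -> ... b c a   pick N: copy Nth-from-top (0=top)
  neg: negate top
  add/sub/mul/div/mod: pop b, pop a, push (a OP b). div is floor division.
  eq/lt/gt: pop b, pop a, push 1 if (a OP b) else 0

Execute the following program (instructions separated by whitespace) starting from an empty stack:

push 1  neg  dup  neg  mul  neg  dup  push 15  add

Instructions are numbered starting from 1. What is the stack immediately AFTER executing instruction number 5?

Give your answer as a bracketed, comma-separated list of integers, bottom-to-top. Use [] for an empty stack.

Answer: [-1]

Derivation:
Step 1 ('push 1'): [1]
Step 2 ('neg'): [-1]
Step 3 ('dup'): [-1, -1]
Step 4 ('neg'): [-1, 1]
Step 5 ('mul'): [-1]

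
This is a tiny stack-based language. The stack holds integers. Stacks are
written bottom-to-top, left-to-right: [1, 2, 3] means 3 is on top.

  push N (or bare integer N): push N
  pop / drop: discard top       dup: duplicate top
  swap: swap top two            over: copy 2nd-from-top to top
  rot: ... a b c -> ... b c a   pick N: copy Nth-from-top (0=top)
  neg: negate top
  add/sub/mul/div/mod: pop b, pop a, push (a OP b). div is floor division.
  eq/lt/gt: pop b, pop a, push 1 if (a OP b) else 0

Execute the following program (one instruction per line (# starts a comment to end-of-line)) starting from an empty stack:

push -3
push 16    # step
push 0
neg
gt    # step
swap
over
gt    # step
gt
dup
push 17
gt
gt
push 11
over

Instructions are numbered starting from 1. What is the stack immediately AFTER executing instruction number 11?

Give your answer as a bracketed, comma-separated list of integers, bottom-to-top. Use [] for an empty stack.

Answer: [1, 1, 17]

Derivation:
Step 1 ('push -3'): [-3]
Step 2 ('push 16'): [-3, 16]
Step 3 ('push 0'): [-3, 16, 0]
Step 4 ('neg'): [-3, 16, 0]
Step 5 ('gt'): [-3, 1]
Step 6 ('swap'): [1, -3]
Step 7 ('over'): [1, -3, 1]
Step 8 ('gt'): [1, 0]
Step 9 ('gt'): [1]
Step 10 ('dup'): [1, 1]
Step 11 ('push 17'): [1, 1, 17]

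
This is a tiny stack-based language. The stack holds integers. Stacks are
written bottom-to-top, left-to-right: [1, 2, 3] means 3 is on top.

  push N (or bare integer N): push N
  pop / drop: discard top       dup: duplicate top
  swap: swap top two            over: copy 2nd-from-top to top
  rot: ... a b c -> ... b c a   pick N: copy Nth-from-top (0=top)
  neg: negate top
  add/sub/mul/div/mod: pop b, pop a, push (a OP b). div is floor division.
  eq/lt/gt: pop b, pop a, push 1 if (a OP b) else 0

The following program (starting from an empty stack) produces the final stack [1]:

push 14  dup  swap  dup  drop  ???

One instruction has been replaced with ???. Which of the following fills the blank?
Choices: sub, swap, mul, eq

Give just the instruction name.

Stack before ???: [14, 14]
Stack after ???:  [1]
Checking each choice:
  sub: produces [0]
  swap: produces [14, 14]
  mul: produces [196]
  eq: MATCH


Answer: eq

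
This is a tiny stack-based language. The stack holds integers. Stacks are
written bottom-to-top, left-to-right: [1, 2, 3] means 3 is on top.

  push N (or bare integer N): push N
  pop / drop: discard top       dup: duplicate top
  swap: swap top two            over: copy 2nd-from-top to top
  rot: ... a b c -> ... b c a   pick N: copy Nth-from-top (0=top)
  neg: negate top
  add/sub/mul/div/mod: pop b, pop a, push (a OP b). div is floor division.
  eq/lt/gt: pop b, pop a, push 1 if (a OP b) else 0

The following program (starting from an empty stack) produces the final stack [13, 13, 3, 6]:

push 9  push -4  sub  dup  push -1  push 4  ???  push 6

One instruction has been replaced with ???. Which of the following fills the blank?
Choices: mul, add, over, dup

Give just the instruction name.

Answer: add

Derivation:
Stack before ???: [13, 13, -1, 4]
Stack after ???:  [13, 13, 3]
Checking each choice:
  mul: produces [13, 13, -4, 6]
  add: MATCH
  over: produces [13, 13, -1, 4, -1, 6]
  dup: produces [13, 13, -1, 4, 4, 6]


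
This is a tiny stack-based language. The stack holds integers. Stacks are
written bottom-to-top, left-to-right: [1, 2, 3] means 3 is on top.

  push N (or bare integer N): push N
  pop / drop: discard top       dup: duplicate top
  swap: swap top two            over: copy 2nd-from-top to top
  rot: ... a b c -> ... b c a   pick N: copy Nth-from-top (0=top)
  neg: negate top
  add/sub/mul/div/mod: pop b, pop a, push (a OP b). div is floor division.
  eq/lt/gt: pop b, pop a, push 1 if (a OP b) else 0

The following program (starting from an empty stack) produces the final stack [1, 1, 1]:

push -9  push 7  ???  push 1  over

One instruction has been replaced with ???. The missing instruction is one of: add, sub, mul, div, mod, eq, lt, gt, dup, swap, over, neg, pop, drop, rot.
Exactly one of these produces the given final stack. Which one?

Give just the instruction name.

Stack before ???: [-9, 7]
Stack after ???:  [1]
The instruction that transforms [-9, 7] -> [1] is: lt

Answer: lt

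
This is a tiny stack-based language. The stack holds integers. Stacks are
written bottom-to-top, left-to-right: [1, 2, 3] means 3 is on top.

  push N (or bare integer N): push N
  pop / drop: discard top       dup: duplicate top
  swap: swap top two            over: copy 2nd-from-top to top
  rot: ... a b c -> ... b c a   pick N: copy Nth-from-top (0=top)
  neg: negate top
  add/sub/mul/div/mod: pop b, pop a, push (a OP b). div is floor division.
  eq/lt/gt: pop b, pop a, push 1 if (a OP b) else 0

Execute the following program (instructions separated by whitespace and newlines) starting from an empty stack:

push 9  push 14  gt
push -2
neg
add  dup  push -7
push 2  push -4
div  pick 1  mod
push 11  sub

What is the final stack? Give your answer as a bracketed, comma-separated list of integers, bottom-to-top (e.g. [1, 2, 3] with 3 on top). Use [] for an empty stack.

After 'push 9': [9]
After 'push 14': [9, 14]
After 'gt': [0]
After 'push -2': [0, -2]
After 'neg': [0, 2]
After 'add': [2]
After 'dup': [2, 2]
After 'push -7': [2, 2, -7]
After 'push 2': [2, 2, -7, 2]
After 'push -4': [2, 2, -7, 2, -4]
After 'div': [2, 2, -7, -1]
After 'pick 1': [2, 2, -7, -1, -7]
After 'mod': [2, 2, -7, -1]
After 'push 11': [2, 2, -7, -1, 11]
After 'sub': [2, 2, -7, -12]

Answer: [2, 2, -7, -12]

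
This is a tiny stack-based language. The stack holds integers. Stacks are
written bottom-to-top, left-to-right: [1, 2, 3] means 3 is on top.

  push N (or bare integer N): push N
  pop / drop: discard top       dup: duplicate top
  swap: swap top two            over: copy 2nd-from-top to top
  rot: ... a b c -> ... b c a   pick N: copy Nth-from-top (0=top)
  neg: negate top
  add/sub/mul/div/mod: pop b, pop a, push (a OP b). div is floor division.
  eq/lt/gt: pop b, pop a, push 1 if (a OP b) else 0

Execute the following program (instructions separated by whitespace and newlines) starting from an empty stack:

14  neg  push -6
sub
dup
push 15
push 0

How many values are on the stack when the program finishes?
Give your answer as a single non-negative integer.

After 'push 14': stack = [14] (depth 1)
After 'neg': stack = [-14] (depth 1)
After 'push -6': stack = [-14, -6] (depth 2)
After 'sub': stack = [-8] (depth 1)
After 'dup': stack = [-8, -8] (depth 2)
After 'push 15': stack = [-8, -8, 15] (depth 3)
After 'push 0': stack = [-8, -8, 15, 0] (depth 4)

Answer: 4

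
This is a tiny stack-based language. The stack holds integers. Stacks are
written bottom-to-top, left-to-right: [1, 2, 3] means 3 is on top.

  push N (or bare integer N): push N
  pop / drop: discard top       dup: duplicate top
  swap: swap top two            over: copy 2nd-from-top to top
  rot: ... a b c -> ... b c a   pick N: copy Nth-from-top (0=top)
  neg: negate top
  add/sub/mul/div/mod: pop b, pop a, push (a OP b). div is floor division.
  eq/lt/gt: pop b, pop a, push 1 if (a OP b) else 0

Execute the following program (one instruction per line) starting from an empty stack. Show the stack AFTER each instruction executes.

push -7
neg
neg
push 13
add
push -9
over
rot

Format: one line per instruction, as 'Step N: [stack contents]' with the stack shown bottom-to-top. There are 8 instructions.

Step 1: [-7]
Step 2: [7]
Step 3: [-7]
Step 4: [-7, 13]
Step 5: [6]
Step 6: [6, -9]
Step 7: [6, -9, 6]
Step 8: [-9, 6, 6]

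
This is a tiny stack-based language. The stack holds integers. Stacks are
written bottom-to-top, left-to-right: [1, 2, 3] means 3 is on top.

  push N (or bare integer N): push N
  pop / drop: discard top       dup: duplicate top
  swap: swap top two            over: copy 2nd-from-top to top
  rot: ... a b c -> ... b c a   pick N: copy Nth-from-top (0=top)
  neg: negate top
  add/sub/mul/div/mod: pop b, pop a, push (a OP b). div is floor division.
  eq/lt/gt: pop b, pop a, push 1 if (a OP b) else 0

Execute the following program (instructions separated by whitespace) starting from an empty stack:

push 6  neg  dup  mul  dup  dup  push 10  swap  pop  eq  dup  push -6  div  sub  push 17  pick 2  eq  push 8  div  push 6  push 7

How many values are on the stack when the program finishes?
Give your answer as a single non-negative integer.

Answer: 5

Derivation:
After 'push 6': stack = [6] (depth 1)
After 'neg': stack = [-6] (depth 1)
After 'dup': stack = [-6, -6] (depth 2)
After 'mul': stack = [36] (depth 1)
After 'dup': stack = [36, 36] (depth 2)
After 'dup': stack = [36, 36, 36] (depth 3)
After 'push 10': stack = [36, 36, 36, 10] (depth 4)
After 'swap': stack = [36, 36, 10, 36] (depth 4)
After 'pop': stack = [36, 36, 10] (depth 3)
After 'eq': stack = [36, 0] (depth 2)
  ...
After 'push -6': stack = [36, 0, 0, -6] (depth 4)
After 'div': stack = [36, 0, 0] (depth 3)
After 'sub': stack = [36, 0] (depth 2)
After 'push 17': stack = [36, 0, 17] (depth 3)
After 'pick 2': stack = [36, 0, 17, 36] (depth 4)
After 'eq': stack = [36, 0, 0] (depth 3)
After 'push 8': stack = [36, 0, 0, 8] (depth 4)
After 'div': stack = [36, 0, 0] (depth 3)
After 'push 6': stack = [36, 0, 0, 6] (depth 4)
After 'push 7': stack = [36, 0, 0, 6, 7] (depth 5)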